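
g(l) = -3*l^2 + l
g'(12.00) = -71.00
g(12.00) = -420.00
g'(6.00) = -35.00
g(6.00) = -102.00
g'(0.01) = 0.94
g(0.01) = 0.01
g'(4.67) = -27.02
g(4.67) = -60.76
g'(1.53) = -8.18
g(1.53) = -5.49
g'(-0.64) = 4.84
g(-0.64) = -1.87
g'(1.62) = -8.72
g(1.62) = -6.25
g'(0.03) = 0.82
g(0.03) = 0.03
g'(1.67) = -9.02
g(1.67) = -6.70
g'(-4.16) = 25.96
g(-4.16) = -56.08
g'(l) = 1 - 6*l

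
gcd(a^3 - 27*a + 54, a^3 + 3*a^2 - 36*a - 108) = a + 6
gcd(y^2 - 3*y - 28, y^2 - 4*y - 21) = y - 7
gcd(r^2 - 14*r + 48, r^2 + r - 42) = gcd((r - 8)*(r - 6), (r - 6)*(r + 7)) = r - 6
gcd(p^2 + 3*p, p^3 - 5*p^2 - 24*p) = p^2 + 3*p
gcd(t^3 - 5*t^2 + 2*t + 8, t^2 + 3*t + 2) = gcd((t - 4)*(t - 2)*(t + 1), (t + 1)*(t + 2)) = t + 1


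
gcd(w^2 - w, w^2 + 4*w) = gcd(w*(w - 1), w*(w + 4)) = w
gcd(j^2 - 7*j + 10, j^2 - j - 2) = j - 2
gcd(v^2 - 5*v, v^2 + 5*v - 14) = 1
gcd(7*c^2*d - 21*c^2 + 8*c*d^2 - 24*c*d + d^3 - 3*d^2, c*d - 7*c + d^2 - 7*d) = c + d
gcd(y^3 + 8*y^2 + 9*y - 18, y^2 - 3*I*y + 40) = 1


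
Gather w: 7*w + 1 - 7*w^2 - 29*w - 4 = -7*w^2 - 22*w - 3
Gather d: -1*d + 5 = 5 - d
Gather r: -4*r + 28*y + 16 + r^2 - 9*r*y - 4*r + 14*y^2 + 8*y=r^2 + r*(-9*y - 8) + 14*y^2 + 36*y + 16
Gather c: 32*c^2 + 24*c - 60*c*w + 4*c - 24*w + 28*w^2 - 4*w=32*c^2 + c*(28 - 60*w) + 28*w^2 - 28*w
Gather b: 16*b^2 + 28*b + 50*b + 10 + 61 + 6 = 16*b^2 + 78*b + 77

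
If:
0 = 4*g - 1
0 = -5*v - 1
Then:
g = 1/4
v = -1/5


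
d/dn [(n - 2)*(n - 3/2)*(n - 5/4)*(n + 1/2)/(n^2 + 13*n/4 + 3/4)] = (128*n^5 + 352*n^4 - 1576*n^3 + 432*n^2 + 720*n + 387)/(4*(16*n^4 + 104*n^3 + 193*n^2 + 78*n + 9))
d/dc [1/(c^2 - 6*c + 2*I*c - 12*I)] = 2*(-c + 3 - I)/(c^2 - 6*c + 2*I*c - 12*I)^2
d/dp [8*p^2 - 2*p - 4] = 16*p - 2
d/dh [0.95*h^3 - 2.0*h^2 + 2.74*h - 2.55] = 2.85*h^2 - 4.0*h + 2.74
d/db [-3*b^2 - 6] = -6*b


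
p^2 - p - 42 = (p - 7)*(p + 6)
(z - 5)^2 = z^2 - 10*z + 25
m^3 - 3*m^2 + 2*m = m*(m - 2)*(m - 1)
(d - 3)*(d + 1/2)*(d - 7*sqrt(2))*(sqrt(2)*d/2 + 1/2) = sqrt(2)*d^4/2 - 13*d^3/2 - 5*sqrt(2)*d^3/4 - 17*sqrt(2)*d^2/4 + 65*d^2/4 + 39*d/4 + 35*sqrt(2)*d/4 + 21*sqrt(2)/4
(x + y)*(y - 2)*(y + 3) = x*y^2 + x*y - 6*x + y^3 + y^2 - 6*y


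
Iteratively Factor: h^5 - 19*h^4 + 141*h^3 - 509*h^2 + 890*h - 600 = (h - 5)*(h^4 - 14*h^3 + 71*h^2 - 154*h + 120) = (h - 5)^2*(h^3 - 9*h^2 + 26*h - 24) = (h - 5)^2*(h - 3)*(h^2 - 6*h + 8) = (h - 5)^2*(h - 4)*(h - 3)*(h - 2)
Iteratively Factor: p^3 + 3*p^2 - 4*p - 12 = (p - 2)*(p^2 + 5*p + 6) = (p - 2)*(p + 2)*(p + 3)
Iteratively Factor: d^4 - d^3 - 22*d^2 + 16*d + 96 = (d + 2)*(d^3 - 3*d^2 - 16*d + 48) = (d + 2)*(d + 4)*(d^2 - 7*d + 12) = (d - 4)*(d + 2)*(d + 4)*(d - 3)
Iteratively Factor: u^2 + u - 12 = (u - 3)*(u + 4)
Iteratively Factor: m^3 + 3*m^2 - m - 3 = (m - 1)*(m^2 + 4*m + 3) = (m - 1)*(m + 1)*(m + 3)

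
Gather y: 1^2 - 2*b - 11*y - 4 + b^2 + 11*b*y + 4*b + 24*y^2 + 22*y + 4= b^2 + 2*b + 24*y^2 + y*(11*b + 11) + 1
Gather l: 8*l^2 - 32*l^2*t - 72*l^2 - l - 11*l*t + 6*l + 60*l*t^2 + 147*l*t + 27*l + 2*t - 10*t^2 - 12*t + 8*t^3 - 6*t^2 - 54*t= l^2*(-32*t - 64) + l*(60*t^2 + 136*t + 32) + 8*t^3 - 16*t^2 - 64*t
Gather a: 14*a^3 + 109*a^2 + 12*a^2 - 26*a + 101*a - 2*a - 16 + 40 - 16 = 14*a^3 + 121*a^2 + 73*a + 8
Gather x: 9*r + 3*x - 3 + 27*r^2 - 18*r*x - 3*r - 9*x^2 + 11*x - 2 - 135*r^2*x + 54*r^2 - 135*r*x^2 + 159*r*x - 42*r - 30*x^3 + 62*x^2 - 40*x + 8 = 81*r^2 - 36*r - 30*x^3 + x^2*(53 - 135*r) + x*(-135*r^2 + 141*r - 26) + 3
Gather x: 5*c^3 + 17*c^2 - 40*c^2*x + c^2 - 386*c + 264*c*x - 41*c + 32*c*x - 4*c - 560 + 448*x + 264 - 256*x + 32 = 5*c^3 + 18*c^2 - 431*c + x*(-40*c^2 + 296*c + 192) - 264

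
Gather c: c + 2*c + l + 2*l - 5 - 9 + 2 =3*c + 3*l - 12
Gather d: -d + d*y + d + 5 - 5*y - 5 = d*y - 5*y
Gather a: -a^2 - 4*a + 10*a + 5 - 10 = -a^2 + 6*a - 5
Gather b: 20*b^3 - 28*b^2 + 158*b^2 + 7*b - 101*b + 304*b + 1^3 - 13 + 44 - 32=20*b^3 + 130*b^2 + 210*b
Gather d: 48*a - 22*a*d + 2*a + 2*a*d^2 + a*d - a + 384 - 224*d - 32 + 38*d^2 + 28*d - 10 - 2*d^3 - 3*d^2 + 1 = 49*a - 2*d^3 + d^2*(2*a + 35) + d*(-21*a - 196) + 343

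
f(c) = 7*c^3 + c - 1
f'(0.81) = 14.78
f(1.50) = 24.12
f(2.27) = 83.15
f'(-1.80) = 69.04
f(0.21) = -0.73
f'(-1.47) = 46.38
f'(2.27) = 109.21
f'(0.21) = 1.93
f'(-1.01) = 22.42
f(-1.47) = -24.71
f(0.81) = 3.53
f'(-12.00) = 3025.00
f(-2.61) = -128.07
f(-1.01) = -9.22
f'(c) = 21*c^2 + 1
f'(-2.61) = 144.05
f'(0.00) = 1.00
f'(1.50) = 48.25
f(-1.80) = -43.62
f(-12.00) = -12109.00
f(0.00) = -1.00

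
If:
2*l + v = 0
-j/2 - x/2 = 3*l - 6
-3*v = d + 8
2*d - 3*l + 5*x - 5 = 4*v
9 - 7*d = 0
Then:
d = 9/7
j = 793/210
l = 65/42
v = -65/21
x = -223/210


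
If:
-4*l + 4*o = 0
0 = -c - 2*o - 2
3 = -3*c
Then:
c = -1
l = -1/2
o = -1/2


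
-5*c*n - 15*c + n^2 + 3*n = (-5*c + n)*(n + 3)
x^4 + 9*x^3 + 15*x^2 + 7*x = x*(x + 1)^2*(x + 7)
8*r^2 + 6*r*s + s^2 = (2*r + s)*(4*r + s)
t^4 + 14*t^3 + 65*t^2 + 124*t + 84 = (t + 2)^2*(t + 3)*(t + 7)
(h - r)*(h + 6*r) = h^2 + 5*h*r - 6*r^2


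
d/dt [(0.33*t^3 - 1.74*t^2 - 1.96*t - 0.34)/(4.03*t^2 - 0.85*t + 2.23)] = (1.3299*t^4 - 0.561*t^3 + 11.5855*t^2 - 5.02*t - 4.6598)/(16.2409*t^4 - 6.851*t^3 + 18.6963*t^2 - 3.791*t + 4.9729)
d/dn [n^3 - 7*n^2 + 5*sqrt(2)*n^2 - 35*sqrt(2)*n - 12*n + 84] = 3*n^2 - 14*n + 10*sqrt(2)*n - 35*sqrt(2) - 12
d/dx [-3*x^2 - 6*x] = -6*x - 6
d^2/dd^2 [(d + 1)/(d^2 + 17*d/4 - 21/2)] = 8*((d + 1)*(8*d + 17)^2 - 3*(4*d + 7)*(4*d^2 + 17*d - 42))/(4*d^2 + 17*d - 42)^3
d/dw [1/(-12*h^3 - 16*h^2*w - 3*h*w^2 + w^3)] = (16*h^2 + 6*h*w - 3*w^2)/(12*h^3 + 16*h^2*w + 3*h*w^2 - w^3)^2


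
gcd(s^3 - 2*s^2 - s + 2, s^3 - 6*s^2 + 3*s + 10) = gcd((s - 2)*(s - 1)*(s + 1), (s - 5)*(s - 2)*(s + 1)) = s^2 - s - 2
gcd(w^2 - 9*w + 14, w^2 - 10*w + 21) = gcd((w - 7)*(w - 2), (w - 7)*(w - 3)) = w - 7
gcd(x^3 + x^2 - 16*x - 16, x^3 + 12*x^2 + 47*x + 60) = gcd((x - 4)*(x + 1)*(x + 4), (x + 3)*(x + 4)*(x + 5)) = x + 4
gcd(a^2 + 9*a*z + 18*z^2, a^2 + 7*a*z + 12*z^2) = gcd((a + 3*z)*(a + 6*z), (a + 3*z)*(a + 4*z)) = a + 3*z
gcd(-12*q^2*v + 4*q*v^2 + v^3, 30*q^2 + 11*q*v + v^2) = 6*q + v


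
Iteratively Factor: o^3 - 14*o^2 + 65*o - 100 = (o - 5)*(o^2 - 9*o + 20) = (o - 5)*(o - 4)*(o - 5)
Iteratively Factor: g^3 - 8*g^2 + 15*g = (g - 3)*(g^2 - 5*g) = g*(g - 3)*(g - 5)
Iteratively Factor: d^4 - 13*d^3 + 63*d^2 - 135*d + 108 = (d - 4)*(d^3 - 9*d^2 + 27*d - 27) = (d - 4)*(d - 3)*(d^2 - 6*d + 9) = (d - 4)*(d - 3)^2*(d - 3)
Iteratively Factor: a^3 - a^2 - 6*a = (a - 3)*(a^2 + 2*a) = (a - 3)*(a + 2)*(a)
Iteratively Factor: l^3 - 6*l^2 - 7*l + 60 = (l + 3)*(l^2 - 9*l + 20) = (l - 5)*(l + 3)*(l - 4)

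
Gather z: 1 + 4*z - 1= 4*z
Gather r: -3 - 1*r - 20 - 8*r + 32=9 - 9*r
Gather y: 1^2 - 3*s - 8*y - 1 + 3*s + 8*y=0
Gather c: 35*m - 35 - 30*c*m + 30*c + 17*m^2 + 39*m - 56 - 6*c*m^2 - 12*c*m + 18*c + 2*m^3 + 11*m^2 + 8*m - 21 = c*(-6*m^2 - 42*m + 48) + 2*m^3 + 28*m^2 + 82*m - 112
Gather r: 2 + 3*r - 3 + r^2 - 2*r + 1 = r^2 + r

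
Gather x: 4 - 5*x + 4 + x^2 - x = x^2 - 6*x + 8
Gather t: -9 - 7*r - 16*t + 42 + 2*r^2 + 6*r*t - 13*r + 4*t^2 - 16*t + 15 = 2*r^2 - 20*r + 4*t^2 + t*(6*r - 32) + 48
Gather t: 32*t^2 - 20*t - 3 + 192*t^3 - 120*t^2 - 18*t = 192*t^3 - 88*t^2 - 38*t - 3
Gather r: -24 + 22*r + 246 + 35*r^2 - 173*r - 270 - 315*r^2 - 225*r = -280*r^2 - 376*r - 48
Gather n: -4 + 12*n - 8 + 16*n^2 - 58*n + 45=16*n^2 - 46*n + 33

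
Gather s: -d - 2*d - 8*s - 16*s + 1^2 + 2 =-3*d - 24*s + 3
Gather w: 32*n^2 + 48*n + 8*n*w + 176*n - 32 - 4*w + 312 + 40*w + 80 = 32*n^2 + 224*n + w*(8*n + 36) + 360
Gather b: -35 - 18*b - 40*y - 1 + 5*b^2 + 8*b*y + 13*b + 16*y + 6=5*b^2 + b*(8*y - 5) - 24*y - 30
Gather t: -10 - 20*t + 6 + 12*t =-8*t - 4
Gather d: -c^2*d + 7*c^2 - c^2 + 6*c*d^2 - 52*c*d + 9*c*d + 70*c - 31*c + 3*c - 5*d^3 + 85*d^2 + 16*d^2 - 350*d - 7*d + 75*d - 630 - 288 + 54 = 6*c^2 + 42*c - 5*d^3 + d^2*(6*c + 101) + d*(-c^2 - 43*c - 282) - 864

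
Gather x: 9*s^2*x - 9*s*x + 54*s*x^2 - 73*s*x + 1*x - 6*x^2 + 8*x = x^2*(54*s - 6) + x*(9*s^2 - 82*s + 9)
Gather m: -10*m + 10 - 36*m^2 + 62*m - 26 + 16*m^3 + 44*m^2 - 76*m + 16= 16*m^3 + 8*m^2 - 24*m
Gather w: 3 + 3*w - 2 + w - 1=4*w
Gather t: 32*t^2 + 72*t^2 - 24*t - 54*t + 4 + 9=104*t^2 - 78*t + 13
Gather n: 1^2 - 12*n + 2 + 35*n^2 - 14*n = 35*n^2 - 26*n + 3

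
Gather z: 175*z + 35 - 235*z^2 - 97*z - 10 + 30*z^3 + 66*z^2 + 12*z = 30*z^3 - 169*z^2 + 90*z + 25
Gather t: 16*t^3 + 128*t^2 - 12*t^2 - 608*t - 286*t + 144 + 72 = 16*t^3 + 116*t^2 - 894*t + 216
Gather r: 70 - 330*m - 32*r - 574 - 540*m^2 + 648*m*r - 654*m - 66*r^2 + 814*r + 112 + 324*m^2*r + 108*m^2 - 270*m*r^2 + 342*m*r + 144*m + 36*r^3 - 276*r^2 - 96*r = -432*m^2 - 840*m + 36*r^3 + r^2*(-270*m - 342) + r*(324*m^2 + 990*m + 686) - 392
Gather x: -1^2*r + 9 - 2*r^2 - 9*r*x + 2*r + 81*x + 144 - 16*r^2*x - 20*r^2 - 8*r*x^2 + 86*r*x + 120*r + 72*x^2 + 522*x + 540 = -22*r^2 + 121*r + x^2*(72 - 8*r) + x*(-16*r^2 + 77*r + 603) + 693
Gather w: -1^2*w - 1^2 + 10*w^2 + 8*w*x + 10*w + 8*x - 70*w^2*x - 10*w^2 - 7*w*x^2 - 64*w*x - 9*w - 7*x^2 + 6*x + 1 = -70*w^2*x + w*(-7*x^2 - 56*x) - 7*x^2 + 14*x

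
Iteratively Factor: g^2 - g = (g - 1)*(g)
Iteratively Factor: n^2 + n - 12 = (n + 4)*(n - 3)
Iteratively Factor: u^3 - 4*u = (u + 2)*(u^2 - 2*u) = u*(u + 2)*(u - 2)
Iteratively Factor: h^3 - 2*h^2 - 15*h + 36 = (h - 3)*(h^2 + h - 12) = (h - 3)*(h + 4)*(h - 3)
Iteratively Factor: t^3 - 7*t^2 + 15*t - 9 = (t - 1)*(t^2 - 6*t + 9) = (t - 3)*(t - 1)*(t - 3)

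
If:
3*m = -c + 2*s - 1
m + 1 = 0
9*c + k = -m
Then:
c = 2*s + 2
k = -18*s - 17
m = -1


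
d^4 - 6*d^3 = d^3*(d - 6)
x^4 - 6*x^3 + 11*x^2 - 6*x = x*(x - 3)*(x - 2)*(x - 1)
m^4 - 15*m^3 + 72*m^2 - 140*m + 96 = (m - 8)*(m - 3)*(m - 2)^2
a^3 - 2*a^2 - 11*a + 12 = (a - 4)*(a - 1)*(a + 3)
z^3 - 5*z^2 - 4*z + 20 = (z - 5)*(z - 2)*(z + 2)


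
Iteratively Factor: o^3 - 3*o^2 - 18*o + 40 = (o + 4)*(o^2 - 7*o + 10) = (o - 5)*(o + 4)*(o - 2)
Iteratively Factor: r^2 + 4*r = (r)*(r + 4)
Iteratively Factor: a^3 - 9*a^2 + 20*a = (a - 5)*(a^2 - 4*a) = a*(a - 5)*(a - 4)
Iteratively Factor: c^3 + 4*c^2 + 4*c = (c + 2)*(c^2 + 2*c) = (c + 2)^2*(c)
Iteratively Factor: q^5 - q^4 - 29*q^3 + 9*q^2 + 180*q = (q - 3)*(q^4 + 2*q^3 - 23*q^2 - 60*q) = (q - 3)*(q + 4)*(q^3 - 2*q^2 - 15*q) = (q - 3)*(q + 3)*(q + 4)*(q^2 - 5*q) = q*(q - 3)*(q + 3)*(q + 4)*(q - 5)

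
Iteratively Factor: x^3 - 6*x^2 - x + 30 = (x - 5)*(x^2 - x - 6) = (x - 5)*(x - 3)*(x + 2)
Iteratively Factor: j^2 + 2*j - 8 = (j - 2)*(j + 4)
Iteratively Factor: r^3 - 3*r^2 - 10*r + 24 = (r + 3)*(r^2 - 6*r + 8) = (r - 2)*(r + 3)*(r - 4)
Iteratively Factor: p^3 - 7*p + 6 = (p + 3)*(p^2 - 3*p + 2) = (p - 2)*(p + 3)*(p - 1)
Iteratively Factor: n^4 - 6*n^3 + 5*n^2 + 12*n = (n + 1)*(n^3 - 7*n^2 + 12*n) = (n - 4)*(n + 1)*(n^2 - 3*n) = n*(n - 4)*(n + 1)*(n - 3)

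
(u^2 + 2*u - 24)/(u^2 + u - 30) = (u - 4)/(u - 5)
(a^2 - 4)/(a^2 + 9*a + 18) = (a^2 - 4)/(a^2 + 9*a + 18)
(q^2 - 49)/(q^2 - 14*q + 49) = (q + 7)/(q - 7)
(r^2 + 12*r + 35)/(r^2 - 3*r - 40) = (r + 7)/(r - 8)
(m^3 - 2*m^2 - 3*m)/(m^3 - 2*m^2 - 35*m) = (-m^2 + 2*m + 3)/(-m^2 + 2*m + 35)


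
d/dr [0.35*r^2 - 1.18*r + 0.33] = 0.7*r - 1.18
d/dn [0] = 0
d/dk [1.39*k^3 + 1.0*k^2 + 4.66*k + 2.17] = 4.17*k^2 + 2.0*k + 4.66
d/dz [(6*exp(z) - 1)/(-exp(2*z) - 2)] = 2*(3*exp(2*z) - exp(z) - 6)*exp(z)/(exp(4*z) + 4*exp(2*z) + 4)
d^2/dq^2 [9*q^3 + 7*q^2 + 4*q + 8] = 54*q + 14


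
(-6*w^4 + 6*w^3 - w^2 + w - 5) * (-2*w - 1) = 12*w^5 - 6*w^4 - 4*w^3 - w^2 + 9*w + 5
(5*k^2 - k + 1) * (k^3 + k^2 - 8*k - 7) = 5*k^5 + 4*k^4 - 40*k^3 - 26*k^2 - k - 7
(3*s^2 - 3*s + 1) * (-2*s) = -6*s^3 + 6*s^2 - 2*s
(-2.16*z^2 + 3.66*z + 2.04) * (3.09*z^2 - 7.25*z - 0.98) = -6.6744*z^4 + 26.9694*z^3 - 18.1146*z^2 - 18.3768*z - 1.9992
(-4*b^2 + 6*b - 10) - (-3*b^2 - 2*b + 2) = -b^2 + 8*b - 12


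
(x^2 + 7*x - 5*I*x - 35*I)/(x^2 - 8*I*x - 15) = (x + 7)/(x - 3*I)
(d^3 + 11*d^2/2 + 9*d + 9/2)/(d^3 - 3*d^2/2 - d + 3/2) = (2*d^2 + 9*d + 9)/(2*d^2 - 5*d + 3)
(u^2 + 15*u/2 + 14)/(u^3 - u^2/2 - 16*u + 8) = (2*u + 7)/(2*u^2 - 9*u + 4)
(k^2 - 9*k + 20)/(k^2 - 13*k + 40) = (k - 4)/(k - 8)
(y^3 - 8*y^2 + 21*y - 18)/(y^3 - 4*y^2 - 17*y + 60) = (y^2 - 5*y + 6)/(y^2 - y - 20)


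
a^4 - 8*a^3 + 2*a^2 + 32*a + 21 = (a - 7)*(a - 3)*(a + 1)^2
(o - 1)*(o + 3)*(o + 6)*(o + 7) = o^4 + 15*o^3 + 65*o^2 + 45*o - 126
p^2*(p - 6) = p^3 - 6*p^2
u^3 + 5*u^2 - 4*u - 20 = (u - 2)*(u + 2)*(u + 5)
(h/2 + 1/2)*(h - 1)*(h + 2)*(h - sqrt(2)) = h^4/2 - sqrt(2)*h^3/2 + h^3 - sqrt(2)*h^2 - h^2/2 - h + sqrt(2)*h/2 + sqrt(2)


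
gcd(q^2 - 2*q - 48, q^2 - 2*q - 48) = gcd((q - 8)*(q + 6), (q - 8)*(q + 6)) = q^2 - 2*q - 48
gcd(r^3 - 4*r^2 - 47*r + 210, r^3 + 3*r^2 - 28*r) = r + 7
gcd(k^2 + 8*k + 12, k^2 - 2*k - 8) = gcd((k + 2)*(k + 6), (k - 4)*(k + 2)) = k + 2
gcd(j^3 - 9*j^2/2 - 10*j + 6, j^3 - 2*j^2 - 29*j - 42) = j + 2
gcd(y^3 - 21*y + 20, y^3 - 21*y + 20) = y^3 - 21*y + 20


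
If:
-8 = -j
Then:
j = 8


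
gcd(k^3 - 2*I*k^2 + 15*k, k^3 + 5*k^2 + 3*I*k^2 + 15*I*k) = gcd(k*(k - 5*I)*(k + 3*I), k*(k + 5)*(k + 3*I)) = k^2 + 3*I*k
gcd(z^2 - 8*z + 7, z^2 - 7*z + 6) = z - 1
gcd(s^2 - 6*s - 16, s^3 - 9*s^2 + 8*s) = s - 8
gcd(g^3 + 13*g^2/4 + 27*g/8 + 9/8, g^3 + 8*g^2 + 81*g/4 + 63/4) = g + 3/2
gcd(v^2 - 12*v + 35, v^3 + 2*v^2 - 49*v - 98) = v - 7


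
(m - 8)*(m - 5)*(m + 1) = m^3 - 12*m^2 + 27*m + 40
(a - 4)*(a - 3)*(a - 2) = a^3 - 9*a^2 + 26*a - 24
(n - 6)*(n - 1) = n^2 - 7*n + 6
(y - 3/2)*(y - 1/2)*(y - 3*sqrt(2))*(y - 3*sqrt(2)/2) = y^4 - 9*sqrt(2)*y^3/2 - 2*y^3 + 39*y^2/4 + 9*sqrt(2)*y^2 - 18*y - 27*sqrt(2)*y/8 + 27/4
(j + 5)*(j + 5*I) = j^2 + 5*j + 5*I*j + 25*I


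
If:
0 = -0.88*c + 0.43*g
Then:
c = 0.488636363636364*g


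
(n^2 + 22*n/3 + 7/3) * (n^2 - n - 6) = n^4 + 19*n^3/3 - 11*n^2 - 139*n/3 - 14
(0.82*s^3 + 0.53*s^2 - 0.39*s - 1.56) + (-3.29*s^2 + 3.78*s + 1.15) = 0.82*s^3 - 2.76*s^2 + 3.39*s - 0.41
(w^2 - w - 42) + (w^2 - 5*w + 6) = 2*w^2 - 6*w - 36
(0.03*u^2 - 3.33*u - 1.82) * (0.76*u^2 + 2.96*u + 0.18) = 0.0228*u^4 - 2.442*u^3 - 11.2346*u^2 - 5.9866*u - 0.3276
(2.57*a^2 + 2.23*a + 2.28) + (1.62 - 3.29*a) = 2.57*a^2 - 1.06*a + 3.9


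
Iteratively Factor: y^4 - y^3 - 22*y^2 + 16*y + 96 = (y - 3)*(y^3 + 2*y^2 - 16*y - 32) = (y - 3)*(y + 4)*(y^2 - 2*y - 8) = (y - 4)*(y - 3)*(y + 4)*(y + 2)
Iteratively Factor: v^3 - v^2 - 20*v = (v)*(v^2 - v - 20) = v*(v + 4)*(v - 5)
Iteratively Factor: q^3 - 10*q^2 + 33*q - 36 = (q - 3)*(q^2 - 7*q + 12) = (q - 4)*(q - 3)*(q - 3)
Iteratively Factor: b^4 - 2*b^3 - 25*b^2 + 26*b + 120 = (b - 3)*(b^3 + b^2 - 22*b - 40) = (b - 5)*(b - 3)*(b^2 + 6*b + 8) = (b - 5)*(b - 3)*(b + 2)*(b + 4)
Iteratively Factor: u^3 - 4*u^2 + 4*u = (u - 2)*(u^2 - 2*u) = u*(u - 2)*(u - 2)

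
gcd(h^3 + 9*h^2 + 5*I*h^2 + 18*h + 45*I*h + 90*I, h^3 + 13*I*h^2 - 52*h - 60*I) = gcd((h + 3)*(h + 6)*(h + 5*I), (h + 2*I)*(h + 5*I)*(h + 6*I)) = h + 5*I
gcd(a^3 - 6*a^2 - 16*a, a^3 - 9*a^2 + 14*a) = a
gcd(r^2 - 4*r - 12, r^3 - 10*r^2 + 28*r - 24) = r - 6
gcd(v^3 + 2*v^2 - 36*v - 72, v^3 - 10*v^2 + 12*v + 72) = v^2 - 4*v - 12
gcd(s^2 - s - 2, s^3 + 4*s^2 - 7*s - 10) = s^2 - s - 2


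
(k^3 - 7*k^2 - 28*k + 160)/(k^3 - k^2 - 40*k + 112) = (k^2 - 3*k - 40)/(k^2 + 3*k - 28)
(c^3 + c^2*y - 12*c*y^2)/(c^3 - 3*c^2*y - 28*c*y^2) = (-c + 3*y)/(-c + 7*y)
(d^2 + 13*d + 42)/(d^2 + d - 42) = (d + 6)/(d - 6)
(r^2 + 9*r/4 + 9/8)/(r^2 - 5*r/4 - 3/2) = (r + 3/2)/(r - 2)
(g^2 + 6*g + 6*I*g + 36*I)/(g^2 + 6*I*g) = (g + 6)/g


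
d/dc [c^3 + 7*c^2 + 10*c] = 3*c^2 + 14*c + 10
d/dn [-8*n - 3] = -8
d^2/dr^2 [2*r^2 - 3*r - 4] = 4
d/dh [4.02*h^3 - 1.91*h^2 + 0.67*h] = 12.06*h^2 - 3.82*h + 0.67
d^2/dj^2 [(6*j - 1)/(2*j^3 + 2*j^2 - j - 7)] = 2*((6*j - 1)*(6*j^2 + 4*j - 1)^2 + 2*(-18*j^2 - 12*j - (3*j + 1)*(6*j - 1) + 3)*(2*j^3 + 2*j^2 - j - 7))/(2*j^3 + 2*j^2 - j - 7)^3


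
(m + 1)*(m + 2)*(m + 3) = m^3 + 6*m^2 + 11*m + 6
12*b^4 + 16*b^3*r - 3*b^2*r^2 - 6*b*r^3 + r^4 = (-6*b + r)*(-2*b + r)*(b + r)^2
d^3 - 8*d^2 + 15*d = d*(d - 5)*(d - 3)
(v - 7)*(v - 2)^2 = v^3 - 11*v^2 + 32*v - 28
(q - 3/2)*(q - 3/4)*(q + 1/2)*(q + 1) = q^4 - 3*q^3/4 - 7*q^2/4 + 9*q/16 + 9/16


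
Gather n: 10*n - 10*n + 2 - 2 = 0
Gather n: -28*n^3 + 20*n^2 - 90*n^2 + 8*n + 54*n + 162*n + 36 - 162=-28*n^3 - 70*n^2 + 224*n - 126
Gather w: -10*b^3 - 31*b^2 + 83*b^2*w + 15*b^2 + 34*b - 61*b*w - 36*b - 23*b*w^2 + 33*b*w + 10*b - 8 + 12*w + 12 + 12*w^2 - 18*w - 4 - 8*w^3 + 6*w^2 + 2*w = -10*b^3 - 16*b^2 + 8*b - 8*w^3 + w^2*(18 - 23*b) + w*(83*b^2 - 28*b - 4)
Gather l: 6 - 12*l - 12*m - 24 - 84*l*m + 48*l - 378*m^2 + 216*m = l*(36 - 84*m) - 378*m^2 + 204*m - 18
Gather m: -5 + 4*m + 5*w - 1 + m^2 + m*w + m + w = m^2 + m*(w + 5) + 6*w - 6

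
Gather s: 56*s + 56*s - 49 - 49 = 112*s - 98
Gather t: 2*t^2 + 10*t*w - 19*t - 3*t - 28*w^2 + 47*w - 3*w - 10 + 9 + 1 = 2*t^2 + t*(10*w - 22) - 28*w^2 + 44*w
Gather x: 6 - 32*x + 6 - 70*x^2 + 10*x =-70*x^2 - 22*x + 12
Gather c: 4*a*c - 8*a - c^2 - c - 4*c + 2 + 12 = -8*a - c^2 + c*(4*a - 5) + 14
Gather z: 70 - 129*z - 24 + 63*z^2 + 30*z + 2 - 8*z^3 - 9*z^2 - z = -8*z^3 + 54*z^2 - 100*z + 48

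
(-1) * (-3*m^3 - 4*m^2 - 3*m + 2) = 3*m^3 + 4*m^2 + 3*m - 2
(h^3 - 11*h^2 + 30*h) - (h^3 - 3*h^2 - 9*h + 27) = -8*h^2 + 39*h - 27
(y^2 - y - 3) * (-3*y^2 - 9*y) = -3*y^4 - 6*y^3 + 18*y^2 + 27*y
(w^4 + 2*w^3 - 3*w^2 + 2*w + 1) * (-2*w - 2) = -2*w^5 - 6*w^4 + 2*w^3 + 2*w^2 - 6*w - 2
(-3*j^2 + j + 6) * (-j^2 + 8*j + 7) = 3*j^4 - 25*j^3 - 19*j^2 + 55*j + 42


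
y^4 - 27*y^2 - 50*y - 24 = (y - 6)*(y + 1)^2*(y + 4)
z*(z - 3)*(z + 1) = z^3 - 2*z^2 - 3*z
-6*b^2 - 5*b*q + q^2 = (-6*b + q)*(b + q)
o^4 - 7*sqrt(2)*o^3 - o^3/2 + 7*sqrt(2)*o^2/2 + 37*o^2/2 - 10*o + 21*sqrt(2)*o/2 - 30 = (o - 3/2)*(o + 1)*(o - 5*sqrt(2))*(o - 2*sqrt(2))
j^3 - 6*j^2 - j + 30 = (j - 5)*(j - 3)*(j + 2)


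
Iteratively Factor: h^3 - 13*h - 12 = (h - 4)*(h^2 + 4*h + 3) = (h - 4)*(h + 3)*(h + 1)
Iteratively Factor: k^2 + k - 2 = (k + 2)*(k - 1)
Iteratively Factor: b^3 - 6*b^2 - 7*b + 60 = (b - 5)*(b^2 - b - 12) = (b - 5)*(b - 4)*(b + 3)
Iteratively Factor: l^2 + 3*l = (l + 3)*(l)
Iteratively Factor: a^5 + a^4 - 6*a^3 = (a + 3)*(a^4 - 2*a^3) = (a - 2)*(a + 3)*(a^3) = a*(a - 2)*(a + 3)*(a^2) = a^2*(a - 2)*(a + 3)*(a)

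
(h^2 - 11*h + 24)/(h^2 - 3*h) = (h - 8)/h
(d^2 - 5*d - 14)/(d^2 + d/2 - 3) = 2*(d - 7)/(2*d - 3)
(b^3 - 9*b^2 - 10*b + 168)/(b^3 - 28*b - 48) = (b - 7)/(b + 2)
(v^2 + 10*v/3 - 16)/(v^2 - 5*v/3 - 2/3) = (-3*v^2 - 10*v + 48)/(-3*v^2 + 5*v + 2)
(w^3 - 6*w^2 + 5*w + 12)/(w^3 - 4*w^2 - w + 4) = (w - 3)/(w - 1)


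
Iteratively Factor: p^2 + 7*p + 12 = (p + 4)*(p + 3)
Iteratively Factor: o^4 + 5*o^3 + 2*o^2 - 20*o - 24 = (o + 2)*(o^3 + 3*o^2 - 4*o - 12) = (o - 2)*(o + 2)*(o^2 + 5*o + 6) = (o - 2)*(o + 2)^2*(o + 3)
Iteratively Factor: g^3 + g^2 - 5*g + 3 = (g - 1)*(g^2 + 2*g - 3) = (g - 1)*(g + 3)*(g - 1)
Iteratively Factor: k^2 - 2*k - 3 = (k - 3)*(k + 1)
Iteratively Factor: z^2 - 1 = (z - 1)*(z + 1)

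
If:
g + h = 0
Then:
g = -h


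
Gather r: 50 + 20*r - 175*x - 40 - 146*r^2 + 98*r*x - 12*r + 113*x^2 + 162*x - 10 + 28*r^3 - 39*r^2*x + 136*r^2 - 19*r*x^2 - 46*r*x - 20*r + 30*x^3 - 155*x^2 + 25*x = 28*r^3 + r^2*(-39*x - 10) + r*(-19*x^2 + 52*x - 12) + 30*x^3 - 42*x^2 + 12*x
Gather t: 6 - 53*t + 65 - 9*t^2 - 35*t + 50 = -9*t^2 - 88*t + 121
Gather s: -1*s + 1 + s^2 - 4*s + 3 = s^2 - 5*s + 4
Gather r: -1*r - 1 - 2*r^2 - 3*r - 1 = -2*r^2 - 4*r - 2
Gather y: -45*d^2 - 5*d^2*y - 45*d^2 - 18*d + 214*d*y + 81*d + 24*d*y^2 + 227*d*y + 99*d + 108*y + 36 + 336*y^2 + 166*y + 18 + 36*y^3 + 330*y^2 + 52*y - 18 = -90*d^2 + 162*d + 36*y^3 + y^2*(24*d + 666) + y*(-5*d^2 + 441*d + 326) + 36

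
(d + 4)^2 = d^2 + 8*d + 16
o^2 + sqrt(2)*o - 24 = (o - 3*sqrt(2))*(o + 4*sqrt(2))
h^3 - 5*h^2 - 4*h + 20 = (h - 5)*(h - 2)*(h + 2)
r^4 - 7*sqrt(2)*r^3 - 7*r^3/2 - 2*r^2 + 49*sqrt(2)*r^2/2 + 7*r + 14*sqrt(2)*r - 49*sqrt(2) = (r - 7/2)*(r - 7*sqrt(2))*(r - sqrt(2))*(r + sqrt(2))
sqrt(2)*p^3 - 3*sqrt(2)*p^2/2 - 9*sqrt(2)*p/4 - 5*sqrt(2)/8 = (p - 5/2)*(p + 1/2)*(sqrt(2)*p + sqrt(2)/2)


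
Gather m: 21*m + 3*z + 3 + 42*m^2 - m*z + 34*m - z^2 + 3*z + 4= 42*m^2 + m*(55 - z) - z^2 + 6*z + 7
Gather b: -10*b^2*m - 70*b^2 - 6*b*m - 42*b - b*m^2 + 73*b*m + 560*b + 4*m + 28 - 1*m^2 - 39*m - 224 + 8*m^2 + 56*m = b^2*(-10*m - 70) + b*(-m^2 + 67*m + 518) + 7*m^2 + 21*m - 196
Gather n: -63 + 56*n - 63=56*n - 126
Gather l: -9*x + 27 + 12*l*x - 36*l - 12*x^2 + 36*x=l*(12*x - 36) - 12*x^2 + 27*x + 27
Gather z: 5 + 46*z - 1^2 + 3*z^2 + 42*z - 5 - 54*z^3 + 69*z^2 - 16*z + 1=-54*z^3 + 72*z^2 + 72*z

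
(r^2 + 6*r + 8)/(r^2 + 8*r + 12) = (r + 4)/(r + 6)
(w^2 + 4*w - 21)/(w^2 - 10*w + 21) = (w + 7)/(w - 7)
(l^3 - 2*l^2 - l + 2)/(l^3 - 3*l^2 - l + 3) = (l - 2)/(l - 3)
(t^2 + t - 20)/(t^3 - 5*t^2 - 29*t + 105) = (t - 4)/(t^2 - 10*t + 21)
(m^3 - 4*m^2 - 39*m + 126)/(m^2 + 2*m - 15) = (m^2 - m - 42)/(m + 5)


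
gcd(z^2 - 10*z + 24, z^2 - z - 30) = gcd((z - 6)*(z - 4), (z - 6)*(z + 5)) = z - 6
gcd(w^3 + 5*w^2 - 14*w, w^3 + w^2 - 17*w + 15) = 1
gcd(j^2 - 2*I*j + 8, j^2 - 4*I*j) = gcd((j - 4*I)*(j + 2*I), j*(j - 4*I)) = j - 4*I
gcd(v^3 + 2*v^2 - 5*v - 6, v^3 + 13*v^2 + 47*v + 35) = v + 1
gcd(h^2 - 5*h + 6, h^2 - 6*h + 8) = h - 2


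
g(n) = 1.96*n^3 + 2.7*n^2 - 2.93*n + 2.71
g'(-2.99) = 33.49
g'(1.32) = 14.44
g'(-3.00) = 33.79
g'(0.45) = 0.69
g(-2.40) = -1.80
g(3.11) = 78.67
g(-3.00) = -17.12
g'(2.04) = 32.56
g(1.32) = 8.05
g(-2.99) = -16.78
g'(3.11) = 70.74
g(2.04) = 24.61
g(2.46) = 41.02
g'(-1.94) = 8.72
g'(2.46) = 45.94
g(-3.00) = -17.12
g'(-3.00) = 33.79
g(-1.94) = 4.25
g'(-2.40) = 17.98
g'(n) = 5.88*n^2 + 5.4*n - 2.93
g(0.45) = 2.12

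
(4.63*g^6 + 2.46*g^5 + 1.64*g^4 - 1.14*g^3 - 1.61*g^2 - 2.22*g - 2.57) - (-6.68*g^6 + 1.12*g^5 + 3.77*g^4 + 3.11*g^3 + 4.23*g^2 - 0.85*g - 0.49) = 11.31*g^6 + 1.34*g^5 - 2.13*g^4 - 4.25*g^3 - 5.84*g^2 - 1.37*g - 2.08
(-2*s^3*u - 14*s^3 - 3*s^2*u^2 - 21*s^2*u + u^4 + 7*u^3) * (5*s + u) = -10*s^4*u - 70*s^4 - 17*s^3*u^2 - 119*s^3*u - 3*s^2*u^3 - 21*s^2*u^2 + 5*s*u^4 + 35*s*u^3 + u^5 + 7*u^4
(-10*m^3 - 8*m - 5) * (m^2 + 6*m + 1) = -10*m^5 - 60*m^4 - 18*m^3 - 53*m^2 - 38*m - 5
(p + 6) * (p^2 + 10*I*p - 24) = p^3 + 6*p^2 + 10*I*p^2 - 24*p + 60*I*p - 144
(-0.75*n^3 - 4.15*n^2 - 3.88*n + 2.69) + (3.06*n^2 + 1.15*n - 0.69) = -0.75*n^3 - 1.09*n^2 - 2.73*n + 2.0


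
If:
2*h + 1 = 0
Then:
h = -1/2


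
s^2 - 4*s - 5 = (s - 5)*(s + 1)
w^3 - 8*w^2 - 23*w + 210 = (w - 7)*(w - 6)*(w + 5)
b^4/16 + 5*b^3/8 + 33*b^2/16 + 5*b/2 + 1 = (b/4 + 1)^2*(b + 1)^2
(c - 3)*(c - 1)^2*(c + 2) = c^4 - 3*c^3 - 3*c^2 + 11*c - 6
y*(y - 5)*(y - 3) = y^3 - 8*y^2 + 15*y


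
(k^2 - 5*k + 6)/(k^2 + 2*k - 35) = (k^2 - 5*k + 6)/(k^2 + 2*k - 35)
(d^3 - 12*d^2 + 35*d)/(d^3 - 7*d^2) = (d - 5)/d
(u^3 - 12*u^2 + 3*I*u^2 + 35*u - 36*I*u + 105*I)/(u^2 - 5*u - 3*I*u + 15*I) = (u^2 + u*(-7 + 3*I) - 21*I)/(u - 3*I)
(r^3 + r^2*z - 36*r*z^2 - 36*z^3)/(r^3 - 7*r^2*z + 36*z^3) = (-r^2 - 7*r*z - 6*z^2)/(-r^2 + r*z + 6*z^2)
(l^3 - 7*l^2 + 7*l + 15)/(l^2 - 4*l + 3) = (l^2 - 4*l - 5)/(l - 1)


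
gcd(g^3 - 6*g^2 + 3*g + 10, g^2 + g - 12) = 1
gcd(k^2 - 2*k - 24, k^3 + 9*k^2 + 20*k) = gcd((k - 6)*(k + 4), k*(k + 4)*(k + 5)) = k + 4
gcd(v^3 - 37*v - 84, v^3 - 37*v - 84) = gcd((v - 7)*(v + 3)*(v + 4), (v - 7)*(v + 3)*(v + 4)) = v^3 - 37*v - 84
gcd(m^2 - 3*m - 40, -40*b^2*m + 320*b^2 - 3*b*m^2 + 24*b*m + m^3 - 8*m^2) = m - 8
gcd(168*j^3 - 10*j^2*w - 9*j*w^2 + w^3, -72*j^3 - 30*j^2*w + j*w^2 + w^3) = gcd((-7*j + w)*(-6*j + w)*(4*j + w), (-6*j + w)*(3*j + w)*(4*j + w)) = -24*j^2 - 2*j*w + w^2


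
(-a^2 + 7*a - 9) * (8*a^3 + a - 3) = -8*a^5 + 56*a^4 - 73*a^3 + 10*a^2 - 30*a + 27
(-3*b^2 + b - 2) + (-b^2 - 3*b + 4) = -4*b^2 - 2*b + 2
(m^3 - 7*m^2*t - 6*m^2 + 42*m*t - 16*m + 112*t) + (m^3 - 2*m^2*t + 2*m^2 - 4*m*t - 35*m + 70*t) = 2*m^3 - 9*m^2*t - 4*m^2 + 38*m*t - 51*m + 182*t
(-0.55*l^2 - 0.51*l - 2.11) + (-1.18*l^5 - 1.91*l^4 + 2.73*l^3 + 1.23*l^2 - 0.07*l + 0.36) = -1.18*l^5 - 1.91*l^4 + 2.73*l^3 + 0.68*l^2 - 0.58*l - 1.75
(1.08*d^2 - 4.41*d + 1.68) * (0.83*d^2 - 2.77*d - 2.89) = 0.8964*d^4 - 6.6519*d^3 + 10.4889*d^2 + 8.0913*d - 4.8552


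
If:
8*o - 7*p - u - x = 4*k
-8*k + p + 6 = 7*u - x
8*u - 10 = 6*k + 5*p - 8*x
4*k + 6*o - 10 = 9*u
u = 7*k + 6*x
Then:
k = -5707/4202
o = 73939/8404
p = 20827/2101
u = 17441/4202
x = 9565/4202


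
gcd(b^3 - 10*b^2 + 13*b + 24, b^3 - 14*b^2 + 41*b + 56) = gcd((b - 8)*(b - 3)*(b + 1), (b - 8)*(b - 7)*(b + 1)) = b^2 - 7*b - 8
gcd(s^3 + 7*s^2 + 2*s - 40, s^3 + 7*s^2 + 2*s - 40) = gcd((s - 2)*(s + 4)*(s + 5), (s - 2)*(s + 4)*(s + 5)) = s^3 + 7*s^2 + 2*s - 40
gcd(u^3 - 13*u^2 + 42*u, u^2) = u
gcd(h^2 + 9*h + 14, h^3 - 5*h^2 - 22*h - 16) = h + 2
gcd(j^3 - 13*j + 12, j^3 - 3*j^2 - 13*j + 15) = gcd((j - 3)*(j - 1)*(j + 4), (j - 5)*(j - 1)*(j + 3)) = j - 1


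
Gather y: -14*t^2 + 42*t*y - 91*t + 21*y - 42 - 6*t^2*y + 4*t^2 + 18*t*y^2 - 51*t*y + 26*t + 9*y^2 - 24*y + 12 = -10*t^2 - 65*t + y^2*(18*t + 9) + y*(-6*t^2 - 9*t - 3) - 30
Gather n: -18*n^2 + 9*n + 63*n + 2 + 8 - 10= -18*n^2 + 72*n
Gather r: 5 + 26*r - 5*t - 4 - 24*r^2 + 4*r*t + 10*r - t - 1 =-24*r^2 + r*(4*t + 36) - 6*t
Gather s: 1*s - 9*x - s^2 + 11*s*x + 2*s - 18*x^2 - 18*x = -s^2 + s*(11*x + 3) - 18*x^2 - 27*x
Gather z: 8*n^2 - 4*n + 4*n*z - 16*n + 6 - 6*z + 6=8*n^2 - 20*n + z*(4*n - 6) + 12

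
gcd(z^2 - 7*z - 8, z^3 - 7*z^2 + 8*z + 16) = z + 1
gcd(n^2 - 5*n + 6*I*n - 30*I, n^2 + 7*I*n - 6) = n + 6*I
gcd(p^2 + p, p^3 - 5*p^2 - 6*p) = p^2 + p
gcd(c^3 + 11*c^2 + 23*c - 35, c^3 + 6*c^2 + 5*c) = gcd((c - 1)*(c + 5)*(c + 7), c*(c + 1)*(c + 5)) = c + 5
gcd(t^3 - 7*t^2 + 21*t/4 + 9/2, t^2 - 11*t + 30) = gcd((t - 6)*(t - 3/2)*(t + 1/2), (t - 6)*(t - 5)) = t - 6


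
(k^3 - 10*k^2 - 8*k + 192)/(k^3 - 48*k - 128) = (k - 6)/(k + 4)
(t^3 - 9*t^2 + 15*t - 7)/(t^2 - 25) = (t^3 - 9*t^2 + 15*t - 7)/(t^2 - 25)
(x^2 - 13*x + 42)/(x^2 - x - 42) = (x - 6)/(x + 6)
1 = 1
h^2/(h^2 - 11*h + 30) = h^2/(h^2 - 11*h + 30)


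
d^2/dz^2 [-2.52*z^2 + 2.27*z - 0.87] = -5.04000000000000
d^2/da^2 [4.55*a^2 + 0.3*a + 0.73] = 9.10000000000000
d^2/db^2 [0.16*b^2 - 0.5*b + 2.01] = 0.320000000000000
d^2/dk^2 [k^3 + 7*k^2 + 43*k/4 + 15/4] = 6*k + 14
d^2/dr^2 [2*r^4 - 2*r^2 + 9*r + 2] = 24*r^2 - 4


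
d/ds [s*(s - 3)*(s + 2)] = 3*s^2 - 2*s - 6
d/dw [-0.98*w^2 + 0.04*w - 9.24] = 0.04 - 1.96*w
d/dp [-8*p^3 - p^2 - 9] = 2*p*(-12*p - 1)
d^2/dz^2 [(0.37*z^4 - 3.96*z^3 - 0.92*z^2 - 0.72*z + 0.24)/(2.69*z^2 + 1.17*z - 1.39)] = (5.35471399999999*z^6 + 6.98700600000001*z^5 - 5.26184400000002*z^4 - 54.712008*z^3 + 36.999564*z^2 - 57.527496*z - 3.445096)/(19.465109*z^6 + 25.398711*z^5 - 19.127514*z^4 - 24.646869*z^3 + 9.883734*z^2 + 6.781671*z - 2.685619)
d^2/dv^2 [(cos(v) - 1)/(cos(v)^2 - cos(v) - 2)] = (9*sin(v)^4*cos(v) - 3*sin(v)^4 + 11*sin(v)^2 - 11*cos(v)/4 + 21*cos(3*v)/4 - cos(5*v)/2 + 2)/(sin(v)^2 + cos(v) + 1)^3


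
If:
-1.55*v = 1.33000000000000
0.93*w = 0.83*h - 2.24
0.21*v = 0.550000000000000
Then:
No Solution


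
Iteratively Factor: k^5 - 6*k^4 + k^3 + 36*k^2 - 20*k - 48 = (k + 2)*(k^4 - 8*k^3 + 17*k^2 + 2*k - 24) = (k + 1)*(k + 2)*(k^3 - 9*k^2 + 26*k - 24) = (k - 3)*(k + 1)*(k + 2)*(k^2 - 6*k + 8) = (k - 4)*(k - 3)*(k + 1)*(k + 2)*(k - 2)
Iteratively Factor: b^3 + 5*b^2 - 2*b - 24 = (b - 2)*(b^2 + 7*b + 12) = (b - 2)*(b + 4)*(b + 3)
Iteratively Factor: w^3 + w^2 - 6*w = (w - 2)*(w^2 + 3*w) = (w - 2)*(w + 3)*(w)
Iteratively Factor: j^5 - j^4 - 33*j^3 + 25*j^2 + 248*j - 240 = (j - 1)*(j^4 - 33*j^2 - 8*j + 240) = (j - 5)*(j - 1)*(j^3 + 5*j^2 - 8*j - 48) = (j - 5)*(j - 3)*(j - 1)*(j^2 + 8*j + 16) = (j - 5)*(j - 3)*(j - 1)*(j + 4)*(j + 4)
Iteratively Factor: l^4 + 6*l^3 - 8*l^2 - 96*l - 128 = (l + 4)*(l^3 + 2*l^2 - 16*l - 32) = (l - 4)*(l + 4)*(l^2 + 6*l + 8) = (l - 4)*(l + 2)*(l + 4)*(l + 4)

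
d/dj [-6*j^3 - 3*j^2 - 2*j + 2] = -18*j^2 - 6*j - 2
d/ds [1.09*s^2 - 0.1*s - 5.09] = 2.18*s - 0.1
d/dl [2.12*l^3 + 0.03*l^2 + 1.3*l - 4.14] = 6.36*l^2 + 0.06*l + 1.3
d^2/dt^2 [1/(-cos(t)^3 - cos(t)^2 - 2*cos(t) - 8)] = -((11*cos(t) + 8*cos(2*t) + 9*cos(3*t))*(cos(t)^3 + cos(t)^2 + 2*cos(t) + 8)/4 + 2*(3*cos(t)^2 + 2*cos(t) + 2)^2*sin(t)^2)/(cos(t)^3 + cos(t)^2 + 2*cos(t) + 8)^3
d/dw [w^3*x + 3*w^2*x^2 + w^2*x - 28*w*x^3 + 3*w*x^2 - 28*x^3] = x*(3*w^2 + 6*w*x + 2*w - 28*x^2 + 3*x)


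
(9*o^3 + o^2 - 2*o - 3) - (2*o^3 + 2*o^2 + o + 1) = 7*o^3 - o^2 - 3*o - 4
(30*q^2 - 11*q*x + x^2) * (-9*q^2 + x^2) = -270*q^4 + 99*q^3*x + 21*q^2*x^2 - 11*q*x^3 + x^4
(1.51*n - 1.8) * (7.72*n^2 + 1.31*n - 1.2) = 11.6572*n^3 - 11.9179*n^2 - 4.17*n + 2.16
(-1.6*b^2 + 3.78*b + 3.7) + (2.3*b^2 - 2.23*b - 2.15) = 0.7*b^2 + 1.55*b + 1.55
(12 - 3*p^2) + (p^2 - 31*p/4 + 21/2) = -2*p^2 - 31*p/4 + 45/2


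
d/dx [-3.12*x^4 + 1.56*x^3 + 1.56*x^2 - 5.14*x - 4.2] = -12.48*x^3 + 4.68*x^2 + 3.12*x - 5.14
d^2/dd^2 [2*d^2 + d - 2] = 4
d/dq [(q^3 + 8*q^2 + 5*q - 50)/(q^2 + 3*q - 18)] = (q^4 + 6*q^3 - 35*q^2 - 188*q + 60)/(q^4 + 6*q^3 - 27*q^2 - 108*q + 324)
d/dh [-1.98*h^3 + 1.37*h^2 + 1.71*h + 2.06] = -5.94*h^2 + 2.74*h + 1.71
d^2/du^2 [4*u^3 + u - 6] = 24*u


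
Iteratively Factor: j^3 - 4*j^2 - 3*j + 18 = (j - 3)*(j^2 - j - 6) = (j - 3)*(j + 2)*(j - 3)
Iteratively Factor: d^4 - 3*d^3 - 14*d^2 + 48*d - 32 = (d - 2)*(d^3 - d^2 - 16*d + 16) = (d - 2)*(d - 1)*(d^2 - 16) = (d - 2)*(d - 1)*(d + 4)*(d - 4)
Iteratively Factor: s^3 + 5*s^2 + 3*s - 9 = (s + 3)*(s^2 + 2*s - 3) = (s - 1)*(s + 3)*(s + 3)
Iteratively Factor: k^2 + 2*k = (k)*(k + 2)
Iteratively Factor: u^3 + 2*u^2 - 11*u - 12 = (u - 3)*(u^2 + 5*u + 4) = (u - 3)*(u + 1)*(u + 4)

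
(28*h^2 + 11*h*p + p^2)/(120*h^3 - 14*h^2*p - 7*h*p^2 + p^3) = (7*h + p)/(30*h^2 - 11*h*p + p^2)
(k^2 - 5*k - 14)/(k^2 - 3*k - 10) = (k - 7)/(k - 5)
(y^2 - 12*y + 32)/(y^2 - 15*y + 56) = (y - 4)/(y - 7)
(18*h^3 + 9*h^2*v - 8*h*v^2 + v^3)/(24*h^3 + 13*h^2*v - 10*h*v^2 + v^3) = (-6*h + v)/(-8*h + v)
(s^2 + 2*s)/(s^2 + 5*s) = (s + 2)/(s + 5)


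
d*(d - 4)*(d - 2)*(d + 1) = d^4 - 5*d^3 + 2*d^2 + 8*d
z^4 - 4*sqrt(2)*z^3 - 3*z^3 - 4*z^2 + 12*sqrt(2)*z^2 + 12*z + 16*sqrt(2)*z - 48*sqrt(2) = (z - 3)*(z - 2)*(z + 2)*(z - 4*sqrt(2))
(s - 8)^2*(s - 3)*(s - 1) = s^4 - 20*s^3 + 131*s^2 - 304*s + 192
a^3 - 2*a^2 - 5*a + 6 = (a - 3)*(a - 1)*(a + 2)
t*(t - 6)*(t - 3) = t^3 - 9*t^2 + 18*t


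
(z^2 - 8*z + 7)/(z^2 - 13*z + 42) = (z - 1)/(z - 6)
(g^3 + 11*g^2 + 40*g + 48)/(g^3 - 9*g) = (g^2 + 8*g + 16)/(g*(g - 3))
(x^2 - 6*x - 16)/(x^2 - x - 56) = (x + 2)/(x + 7)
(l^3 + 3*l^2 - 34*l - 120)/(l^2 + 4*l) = l - 1 - 30/l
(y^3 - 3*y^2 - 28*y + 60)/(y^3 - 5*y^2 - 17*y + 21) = (y^3 - 3*y^2 - 28*y + 60)/(y^3 - 5*y^2 - 17*y + 21)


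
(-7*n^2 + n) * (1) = -7*n^2 + n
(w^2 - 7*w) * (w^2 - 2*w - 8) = w^4 - 9*w^3 + 6*w^2 + 56*w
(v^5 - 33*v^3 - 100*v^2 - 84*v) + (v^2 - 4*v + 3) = v^5 - 33*v^3 - 99*v^2 - 88*v + 3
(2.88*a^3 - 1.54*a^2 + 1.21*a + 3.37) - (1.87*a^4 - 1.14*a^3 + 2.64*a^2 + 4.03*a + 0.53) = -1.87*a^4 + 4.02*a^3 - 4.18*a^2 - 2.82*a + 2.84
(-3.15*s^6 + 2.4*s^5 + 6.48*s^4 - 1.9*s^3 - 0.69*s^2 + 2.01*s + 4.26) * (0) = 0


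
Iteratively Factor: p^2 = (p)*(p)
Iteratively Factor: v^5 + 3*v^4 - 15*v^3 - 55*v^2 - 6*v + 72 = (v - 1)*(v^4 + 4*v^3 - 11*v^2 - 66*v - 72) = (v - 1)*(v + 2)*(v^3 + 2*v^2 - 15*v - 36) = (v - 4)*(v - 1)*(v + 2)*(v^2 + 6*v + 9) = (v - 4)*(v - 1)*(v + 2)*(v + 3)*(v + 3)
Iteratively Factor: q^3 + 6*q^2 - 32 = (q + 4)*(q^2 + 2*q - 8) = (q - 2)*(q + 4)*(q + 4)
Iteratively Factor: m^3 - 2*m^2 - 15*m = (m)*(m^2 - 2*m - 15) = m*(m - 5)*(m + 3)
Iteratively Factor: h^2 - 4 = (h + 2)*(h - 2)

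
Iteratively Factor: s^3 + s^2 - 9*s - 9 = (s + 3)*(s^2 - 2*s - 3) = (s - 3)*(s + 3)*(s + 1)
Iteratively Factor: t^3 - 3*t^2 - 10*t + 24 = (t - 2)*(t^2 - t - 12) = (t - 4)*(t - 2)*(t + 3)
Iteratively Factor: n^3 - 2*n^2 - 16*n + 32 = (n + 4)*(n^2 - 6*n + 8) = (n - 2)*(n + 4)*(n - 4)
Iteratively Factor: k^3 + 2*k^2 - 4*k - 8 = (k - 2)*(k^2 + 4*k + 4) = (k - 2)*(k + 2)*(k + 2)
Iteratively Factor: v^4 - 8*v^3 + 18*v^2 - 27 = (v + 1)*(v^3 - 9*v^2 + 27*v - 27) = (v - 3)*(v + 1)*(v^2 - 6*v + 9) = (v - 3)^2*(v + 1)*(v - 3)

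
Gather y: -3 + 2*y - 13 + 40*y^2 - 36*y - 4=40*y^2 - 34*y - 20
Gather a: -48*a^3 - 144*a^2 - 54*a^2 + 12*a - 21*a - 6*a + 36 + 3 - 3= -48*a^3 - 198*a^2 - 15*a + 36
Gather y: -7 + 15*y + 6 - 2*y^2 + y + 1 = -2*y^2 + 16*y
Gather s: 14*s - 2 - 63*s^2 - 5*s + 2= -63*s^2 + 9*s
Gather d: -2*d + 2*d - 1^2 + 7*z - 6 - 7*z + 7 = 0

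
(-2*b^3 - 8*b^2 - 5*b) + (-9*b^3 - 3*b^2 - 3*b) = -11*b^3 - 11*b^2 - 8*b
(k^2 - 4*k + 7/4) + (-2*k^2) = -k^2 - 4*k + 7/4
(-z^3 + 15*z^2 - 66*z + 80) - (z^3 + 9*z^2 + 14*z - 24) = -2*z^3 + 6*z^2 - 80*z + 104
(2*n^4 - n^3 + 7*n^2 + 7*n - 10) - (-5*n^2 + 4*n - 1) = 2*n^4 - n^3 + 12*n^2 + 3*n - 9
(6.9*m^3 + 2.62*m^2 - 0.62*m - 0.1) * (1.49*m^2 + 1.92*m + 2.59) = 10.281*m^5 + 17.1518*m^4 + 21.9776*m^3 + 5.4464*m^2 - 1.7978*m - 0.259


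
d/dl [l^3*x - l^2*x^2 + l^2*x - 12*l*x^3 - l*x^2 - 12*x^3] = x*(3*l^2 - 2*l*x + 2*l - 12*x^2 - x)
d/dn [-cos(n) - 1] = sin(n)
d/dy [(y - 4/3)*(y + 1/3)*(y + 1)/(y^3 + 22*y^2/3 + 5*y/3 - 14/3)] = 2*(99*y^2 - 114*y + 101)/(3*(9*y^4 + 114*y^3 + 277*y^2 - 532*y + 196))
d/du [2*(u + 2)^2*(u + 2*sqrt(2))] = 2*(u + 2)*(3*u + 2 + 4*sqrt(2))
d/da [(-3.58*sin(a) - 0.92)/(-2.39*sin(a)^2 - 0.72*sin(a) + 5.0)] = (-4.3976*sin(a) + 4.2781*cos(2*a) - 22.8405)*cos(a)/(2.39*sin(a)^2 + 0.72*sin(a) - 5.0)^2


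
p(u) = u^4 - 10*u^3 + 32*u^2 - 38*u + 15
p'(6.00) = 130.00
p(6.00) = 75.00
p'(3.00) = -8.00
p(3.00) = 0.00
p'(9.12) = 1084.65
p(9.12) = 1662.50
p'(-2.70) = -508.23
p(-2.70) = 600.85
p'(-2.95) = -590.56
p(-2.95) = 738.04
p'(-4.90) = -1542.50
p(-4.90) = 2722.49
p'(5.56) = 77.95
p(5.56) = 29.81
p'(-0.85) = -116.53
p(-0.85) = 77.08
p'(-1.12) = -152.93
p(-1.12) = 113.32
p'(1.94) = 2.46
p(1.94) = 2.87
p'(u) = 4*u^3 - 30*u^2 + 64*u - 38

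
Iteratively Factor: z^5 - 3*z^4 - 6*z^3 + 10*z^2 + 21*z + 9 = (z - 3)*(z^4 - 6*z^2 - 8*z - 3) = (z - 3)^2*(z^3 + 3*z^2 + 3*z + 1) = (z - 3)^2*(z + 1)*(z^2 + 2*z + 1) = (z - 3)^2*(z + 1)^2*(z + 1)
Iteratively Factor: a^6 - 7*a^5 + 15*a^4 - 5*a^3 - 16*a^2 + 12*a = (a)*(a^5 - 7*a^4 + 15*a^3 - 5*a^2 - 16*a + 12) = a*(a - 2)*(a^4 - 5*a^3 + 5*a^2 + 5*a - 6) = a*(a - 2)*(a - 1)*(a^3 - 4*a^2 + a + 6) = a*(a - 2)*(a - 1)*(a + 1)*(a^2 - 5*a + 6) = a*(a - 3)*(a - 2)*(a - 1)*(a + 1)*(a - 2)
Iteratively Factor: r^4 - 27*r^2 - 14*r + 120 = (r + 3)*(r^3 - 3*r^2 - 18*r + 40) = (r + 3)*(r + 4)*(r^2 - 7*r + 10) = (r - 5)*(r + 3)*(r + 4)*(r - 2)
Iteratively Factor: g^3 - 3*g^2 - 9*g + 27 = (g - 3)*(g^2 - 9) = (g - 3)*(g + 3)*(g - 3)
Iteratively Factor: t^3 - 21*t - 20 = (t + 1)*(t^2 - t - 20) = (t + 1)*(t + 4)*(t - 5)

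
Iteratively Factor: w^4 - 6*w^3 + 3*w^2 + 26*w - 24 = (w - 4)*(w^3 - 2*w^2 - 5*w + 6) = (w - 4)*(w - 1)*(w^2 - w - 6) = (w - 4)*(w - 3)*(w - 1)*(w + 2)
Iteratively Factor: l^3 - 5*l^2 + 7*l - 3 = (l - 1)*(l^2 - 4*l + 3) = (l - 3)*(l - 1)*(l - 1)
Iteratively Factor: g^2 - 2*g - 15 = (g - 5)*(g + 3)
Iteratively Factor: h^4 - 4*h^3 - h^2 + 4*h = (h - 1)*(h^3 - 3*h^2 - 4*h) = (h - 4)*(h - 1)*(h^2 + h) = h*(h - 4)*(h - 1)*(h + 1)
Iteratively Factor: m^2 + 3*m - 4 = (m - 1)*(m + 4)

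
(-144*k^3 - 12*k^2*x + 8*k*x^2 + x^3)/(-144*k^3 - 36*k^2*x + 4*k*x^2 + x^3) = (-24*k^2 + 2*k*x + x^2)/(-24*k^2 - 2*k*x + x^2)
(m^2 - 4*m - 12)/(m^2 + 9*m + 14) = (m - 6)/(m + 7)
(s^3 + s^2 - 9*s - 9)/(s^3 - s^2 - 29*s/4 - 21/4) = 4*(s^2 - 9)/(4*s^2 - 8*s - 21)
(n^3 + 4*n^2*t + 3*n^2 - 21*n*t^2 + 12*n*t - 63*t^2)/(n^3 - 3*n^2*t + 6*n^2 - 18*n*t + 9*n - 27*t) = (n + 7*t)/(n + 3)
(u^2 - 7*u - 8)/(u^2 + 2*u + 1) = (u - 8)/(u + 1)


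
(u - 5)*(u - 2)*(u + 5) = u^3 - 2*u^2 - 25*u + 50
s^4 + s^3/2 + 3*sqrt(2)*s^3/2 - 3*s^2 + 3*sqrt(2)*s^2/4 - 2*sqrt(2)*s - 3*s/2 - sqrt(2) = (s + 1/2)*(s - sqrt(2))*(s + sqrt(2)/2)*(s + 2*sqrt(2))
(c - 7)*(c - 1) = c^2 - 8*c + 7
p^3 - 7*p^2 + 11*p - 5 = (p - 5)*(p - 1)^2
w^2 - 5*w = w*(w - 5)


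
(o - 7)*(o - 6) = o^2 - 13*o + 42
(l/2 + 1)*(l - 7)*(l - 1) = l^3/2 - 3*l^2 - 9*l/2 + 7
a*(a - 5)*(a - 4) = a^3 - 9*a^2 + 20*a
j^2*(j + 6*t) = j^3 + 6*j^2*t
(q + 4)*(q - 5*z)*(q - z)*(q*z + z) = q^4*z - 6*q^3*z^2 + 5*q^3*z + 5*q^2*z^3 - 30*q^2*z^2 + 4*q^2*z + 25*q*z^3 - 24*q*z^2 + 20*z^3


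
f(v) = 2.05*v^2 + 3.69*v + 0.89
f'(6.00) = 28.29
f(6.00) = 96.83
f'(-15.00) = -57.81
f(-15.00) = 406.79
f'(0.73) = 6.68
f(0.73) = 4.68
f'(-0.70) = 0.82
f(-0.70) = -0.69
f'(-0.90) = 0.00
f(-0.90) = -0.77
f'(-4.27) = -13.82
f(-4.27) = 22.51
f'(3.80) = 19.27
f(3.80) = 44.51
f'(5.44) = 25.99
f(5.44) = 81.63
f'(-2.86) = -8.04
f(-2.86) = 7.10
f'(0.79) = 6.93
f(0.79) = 5.08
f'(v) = 4.1*v + 3.69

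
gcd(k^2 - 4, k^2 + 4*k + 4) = k + 2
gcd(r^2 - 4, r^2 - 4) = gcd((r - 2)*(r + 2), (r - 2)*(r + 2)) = r^2 - 4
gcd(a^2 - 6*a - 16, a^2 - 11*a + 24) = a - 8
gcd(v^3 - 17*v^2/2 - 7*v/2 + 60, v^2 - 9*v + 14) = 1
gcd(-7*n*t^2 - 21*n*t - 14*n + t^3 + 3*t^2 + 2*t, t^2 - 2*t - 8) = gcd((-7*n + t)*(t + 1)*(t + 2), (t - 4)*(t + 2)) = t + 2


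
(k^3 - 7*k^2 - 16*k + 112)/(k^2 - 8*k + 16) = (k^2 - 3*k - 28)/(k - 4)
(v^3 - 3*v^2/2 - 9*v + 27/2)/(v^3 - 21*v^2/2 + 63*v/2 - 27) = (v + 3)/(v - 6)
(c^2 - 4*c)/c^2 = (c - 4)/c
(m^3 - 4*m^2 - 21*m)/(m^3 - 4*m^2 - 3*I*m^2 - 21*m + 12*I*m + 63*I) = m/(m - 3*I)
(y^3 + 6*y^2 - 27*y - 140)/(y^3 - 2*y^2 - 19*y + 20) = (y + 7)/(y - 1)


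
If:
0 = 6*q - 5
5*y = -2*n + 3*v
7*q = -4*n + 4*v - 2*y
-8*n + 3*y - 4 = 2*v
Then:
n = -371/792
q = 5/6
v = 613/396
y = 221/198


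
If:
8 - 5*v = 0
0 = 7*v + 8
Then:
No Solution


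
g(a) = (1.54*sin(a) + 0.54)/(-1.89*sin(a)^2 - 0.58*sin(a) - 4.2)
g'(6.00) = -0.36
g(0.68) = -0.28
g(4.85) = 0.18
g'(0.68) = -0.10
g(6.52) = -0.20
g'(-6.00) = -0.25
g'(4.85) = -0.02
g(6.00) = -0.03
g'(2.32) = 0.07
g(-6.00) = -0.22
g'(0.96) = -0.04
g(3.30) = -0.07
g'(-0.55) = -0.28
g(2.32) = -0.30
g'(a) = (3.78*sin(a)*cos(a) + 0.58*cos(a))*(1.54*sin(a) + 0.54)/(-1.89*sin(a)^2 - 0.58*sin(a) - 4.2)^2 + 1.54*cos(a)/(-1.89*sin(a)^2 - 0.58*sin(a) - 4.2) = (2.9106*sin(a)^2 + 2.0412*sin(a) - 6.1548)*cos(a)/(3.5721*sin(a)^4 + 2.1924*sin(a)^3 + 16.2124*sin(a)^2 + 4.872*sin(a) + 17.64)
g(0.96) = -0.30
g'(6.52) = -0.27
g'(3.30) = 0.37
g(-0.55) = 0.06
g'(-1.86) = 0.05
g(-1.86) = 0.17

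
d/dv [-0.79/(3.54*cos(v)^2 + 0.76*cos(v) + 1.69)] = -(5.5932*cos(v) + 0.6004)*sin(v)/(3.54*cos(v)^2 + 0.76*cos(v) + 1.69)^2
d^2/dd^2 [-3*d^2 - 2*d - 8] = -6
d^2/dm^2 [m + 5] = 0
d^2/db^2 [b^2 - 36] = 2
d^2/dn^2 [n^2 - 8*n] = 2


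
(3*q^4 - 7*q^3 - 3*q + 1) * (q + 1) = 3*q^5 - 4*q^4 - 7*q^3 - 3*q^2 - 2*q + 1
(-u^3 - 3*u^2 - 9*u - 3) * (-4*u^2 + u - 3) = 4*u^5 + 11*u^4 + 36*u^3 + 12*u^2 + 24*u + 9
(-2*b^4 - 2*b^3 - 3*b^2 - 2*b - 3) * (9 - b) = 2*b^5 - 16*b^4 - 15*b^3 - 25*b^2 - 15*b - 27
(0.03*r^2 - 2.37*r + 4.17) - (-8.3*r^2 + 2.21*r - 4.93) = 8.33*r^2 - 4.58*r + 9.1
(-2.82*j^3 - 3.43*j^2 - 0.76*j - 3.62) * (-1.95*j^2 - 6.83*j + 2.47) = 5.499*j^5 + 25.9491*j^4 + 17.9435*j^3 + 3.7777*j^2 + 22.8474*j - 8.9414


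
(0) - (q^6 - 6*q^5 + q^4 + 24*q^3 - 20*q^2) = -q^6 + 6*q^5 - q^4 - 24*q^3 + 20*q^2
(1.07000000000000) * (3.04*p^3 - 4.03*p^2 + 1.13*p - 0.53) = 3.2528*p^3 - 4.3121*p^2 + 1.2091*p - 0.5671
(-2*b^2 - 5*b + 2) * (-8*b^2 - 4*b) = 16*b^4 + 48*b^3 + 4*b^2 - 8*b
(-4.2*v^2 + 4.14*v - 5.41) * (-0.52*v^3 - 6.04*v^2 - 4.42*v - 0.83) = 2.184*v^5 + 23.2152*v^4 - 3.6284*v^3 + 17.8636*v^2 + 20.476*v + 4.4903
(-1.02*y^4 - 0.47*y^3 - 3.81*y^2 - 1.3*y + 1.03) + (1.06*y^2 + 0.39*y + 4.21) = -1.02*y^4 - 0.47*y^3 - 2.75*y^2 - 0.91*y + 5.24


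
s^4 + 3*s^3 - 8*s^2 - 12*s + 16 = (s - 2)*(s - 1)*(s + 2)*(s + 4)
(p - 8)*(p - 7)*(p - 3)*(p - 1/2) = p^4 - 37*p^3/2 + 110*p^2 - 437*p/2 + 84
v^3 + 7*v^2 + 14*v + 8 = (v + 1)*(v + 2)*(v + 4)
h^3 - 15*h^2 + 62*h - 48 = (h - 8)*(h - 6)*(h - 1)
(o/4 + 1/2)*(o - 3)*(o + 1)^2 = o^4/4 + o^3/4 - 7*o^2/4 - 13*o/4 - 3/2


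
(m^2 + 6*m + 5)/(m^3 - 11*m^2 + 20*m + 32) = (m + 5)/(m^2 - 12*m + 32)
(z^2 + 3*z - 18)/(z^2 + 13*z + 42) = (z - 3)/(z + 7)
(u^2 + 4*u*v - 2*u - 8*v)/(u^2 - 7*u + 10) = (u + 4*v)/(u - 5)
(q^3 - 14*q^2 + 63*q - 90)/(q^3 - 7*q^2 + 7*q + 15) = (q - 6)/(q + 1)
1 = 1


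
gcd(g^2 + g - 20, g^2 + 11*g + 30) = g + 5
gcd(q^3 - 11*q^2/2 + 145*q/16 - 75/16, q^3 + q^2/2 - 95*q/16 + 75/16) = q^2 - 5*q/2 + 25/16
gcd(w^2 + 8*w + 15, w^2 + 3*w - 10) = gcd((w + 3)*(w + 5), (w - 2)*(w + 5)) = w + 5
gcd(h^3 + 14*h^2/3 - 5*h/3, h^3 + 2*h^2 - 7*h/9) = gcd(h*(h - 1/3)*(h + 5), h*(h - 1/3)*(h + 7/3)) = h^2 - h/3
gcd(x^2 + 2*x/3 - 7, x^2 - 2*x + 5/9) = 1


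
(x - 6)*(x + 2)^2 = x^3 - 2*x^2 - 20*x - 24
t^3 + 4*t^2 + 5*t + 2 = (t + 1)^2*(t + 2)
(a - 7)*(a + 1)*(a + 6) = a^3 - 43*a - 42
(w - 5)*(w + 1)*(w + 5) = w^3 + w^2 - 25*w - 25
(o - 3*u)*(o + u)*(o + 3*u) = o^3 + o^2*u - 9*o*u^2 - 9*u^3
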